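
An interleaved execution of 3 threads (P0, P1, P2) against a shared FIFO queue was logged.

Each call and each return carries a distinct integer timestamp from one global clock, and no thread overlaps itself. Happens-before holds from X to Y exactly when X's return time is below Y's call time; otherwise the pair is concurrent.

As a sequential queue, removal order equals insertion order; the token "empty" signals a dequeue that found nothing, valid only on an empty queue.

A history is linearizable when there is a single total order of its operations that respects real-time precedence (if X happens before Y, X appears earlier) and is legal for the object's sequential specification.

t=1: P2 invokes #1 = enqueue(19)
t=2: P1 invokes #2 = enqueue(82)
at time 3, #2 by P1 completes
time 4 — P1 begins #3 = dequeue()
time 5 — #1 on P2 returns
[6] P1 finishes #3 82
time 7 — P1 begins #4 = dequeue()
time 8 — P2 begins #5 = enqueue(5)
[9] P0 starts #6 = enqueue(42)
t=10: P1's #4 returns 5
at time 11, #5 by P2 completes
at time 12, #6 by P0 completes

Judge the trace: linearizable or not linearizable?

not linearizable

events 1..9 are fine; event 10 — the response of #4 at time 10 — makes the prefix non-linearizable
no legal order exists: 3 real-time-consistent candidates over 4 completed FIFO queue operations, all rejected
include/drop combinations of the 2 pending operations (#5, #6) were all tried; none helps
sample order #1, #2, #3, #4 (pending dropped) stalls at step 3 — #3 dequeue() → 82 has no legal effect
sample order #2, #1, #3, #4 (pending dropped) stalls at step 4 — #4 dequeue() → 5 has no legal effect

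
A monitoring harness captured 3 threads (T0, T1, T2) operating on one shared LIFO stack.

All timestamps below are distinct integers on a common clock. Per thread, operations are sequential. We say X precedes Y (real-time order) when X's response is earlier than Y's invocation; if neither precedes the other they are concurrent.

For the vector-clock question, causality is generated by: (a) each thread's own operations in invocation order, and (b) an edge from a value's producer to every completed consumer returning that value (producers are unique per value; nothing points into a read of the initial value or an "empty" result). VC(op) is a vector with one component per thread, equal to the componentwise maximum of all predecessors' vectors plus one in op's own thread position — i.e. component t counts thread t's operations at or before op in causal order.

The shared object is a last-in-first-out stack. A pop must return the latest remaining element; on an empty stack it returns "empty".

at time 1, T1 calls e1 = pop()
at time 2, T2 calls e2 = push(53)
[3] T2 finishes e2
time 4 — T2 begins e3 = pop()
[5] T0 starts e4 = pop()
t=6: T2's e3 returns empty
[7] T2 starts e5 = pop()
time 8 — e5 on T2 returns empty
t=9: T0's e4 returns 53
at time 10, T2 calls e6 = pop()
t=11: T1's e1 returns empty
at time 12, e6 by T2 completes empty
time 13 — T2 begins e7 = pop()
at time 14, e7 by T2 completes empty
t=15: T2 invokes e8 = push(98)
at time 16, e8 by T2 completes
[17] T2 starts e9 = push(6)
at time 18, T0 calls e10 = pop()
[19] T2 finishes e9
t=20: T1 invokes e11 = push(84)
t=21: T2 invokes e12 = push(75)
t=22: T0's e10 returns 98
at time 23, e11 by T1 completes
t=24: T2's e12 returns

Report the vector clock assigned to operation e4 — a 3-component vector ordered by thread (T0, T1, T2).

(1, 0, 1)

root op e2, invoked 2: fresh clock plus T2's own tick → (0, 0, 1)
root op e1, invoked 1: fresh clock plus T1's own tick → (0, 1, 0)
from VC(e2)=(0, 0, 1), e3 (invoked 4) maxes components and bumps T2 → (0, 0, 2)
from VC(e1)=(0, 1, 0), e11 (invoked 20) maxes components and bumps T1 → (0, 2, 0)
from VC(e2)=(0, 0, 1), e4 (invoked 5) maxes components and bumps T0 → (1, 0, 1)
from VC(e3)=(0, 0, 2), e5 (invoked 7) maxes components and bumps T2 → (0, 0, 3)
from VC(e5)=(0, 0, 3), e6 (invoked 10) maxes components and bumps T2 → (0, 0, 4)
from VC(e6)=(0, 0, 4), e7 (invoked 13) maxes components and bumps T2 → (0, 0, 5)
from VC(e7)=(0, 0, 5), e8 (invoked 15) maxes components and bumps T2 → (0, 0, 6)
from VC(e8)=(0, 0, 6), e9 (invoked 17) maxes components and bumps T2 → (0, 0, 7)
from VC(e9)=(0, 0, 7), e12 (invoked 21) maxes components and bumps T2 → (0, 0, 8)
from VC(e4)=(1, 0, 1), VC(e8)=(0, 0, 6), e10 (invoked 18) maxes components and bumps T0 → (2, 0, 6)
target: VC(e4) = (1, 0, 1)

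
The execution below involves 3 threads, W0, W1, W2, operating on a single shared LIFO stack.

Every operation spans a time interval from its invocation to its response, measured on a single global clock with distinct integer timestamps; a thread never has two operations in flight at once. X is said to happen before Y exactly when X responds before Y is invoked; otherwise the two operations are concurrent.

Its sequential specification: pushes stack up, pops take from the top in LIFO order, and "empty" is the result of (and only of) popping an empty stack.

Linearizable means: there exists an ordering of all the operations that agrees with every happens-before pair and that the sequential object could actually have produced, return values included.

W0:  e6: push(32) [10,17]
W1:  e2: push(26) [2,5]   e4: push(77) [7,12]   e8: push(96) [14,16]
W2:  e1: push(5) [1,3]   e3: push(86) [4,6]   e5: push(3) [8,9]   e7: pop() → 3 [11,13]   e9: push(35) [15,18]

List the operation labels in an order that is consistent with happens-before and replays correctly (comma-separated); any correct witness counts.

1. e1 push(5), leaving stack <5>
2. e2 push(26), leaving stack <5,26>
3. e3 push(86), leaving stack <5,26,86>
4. e4 push(77), leaving stack <5,26,86,77>
5. e5 push(3), leaving stack <5,26,86,77,3>
6. e7 pop() → 3, leaving stack <5,26,86,77>
7. e6 push(32), leaving stack <5,26,86,77,32>
8. e8 push(96), leaving stack <5,26,86,77,32,96>
9. e9 push(35), leaving stack <5,26,86,77,32,96,35>

e1, e2, e3, e4, e5, e7, e6, e8, e9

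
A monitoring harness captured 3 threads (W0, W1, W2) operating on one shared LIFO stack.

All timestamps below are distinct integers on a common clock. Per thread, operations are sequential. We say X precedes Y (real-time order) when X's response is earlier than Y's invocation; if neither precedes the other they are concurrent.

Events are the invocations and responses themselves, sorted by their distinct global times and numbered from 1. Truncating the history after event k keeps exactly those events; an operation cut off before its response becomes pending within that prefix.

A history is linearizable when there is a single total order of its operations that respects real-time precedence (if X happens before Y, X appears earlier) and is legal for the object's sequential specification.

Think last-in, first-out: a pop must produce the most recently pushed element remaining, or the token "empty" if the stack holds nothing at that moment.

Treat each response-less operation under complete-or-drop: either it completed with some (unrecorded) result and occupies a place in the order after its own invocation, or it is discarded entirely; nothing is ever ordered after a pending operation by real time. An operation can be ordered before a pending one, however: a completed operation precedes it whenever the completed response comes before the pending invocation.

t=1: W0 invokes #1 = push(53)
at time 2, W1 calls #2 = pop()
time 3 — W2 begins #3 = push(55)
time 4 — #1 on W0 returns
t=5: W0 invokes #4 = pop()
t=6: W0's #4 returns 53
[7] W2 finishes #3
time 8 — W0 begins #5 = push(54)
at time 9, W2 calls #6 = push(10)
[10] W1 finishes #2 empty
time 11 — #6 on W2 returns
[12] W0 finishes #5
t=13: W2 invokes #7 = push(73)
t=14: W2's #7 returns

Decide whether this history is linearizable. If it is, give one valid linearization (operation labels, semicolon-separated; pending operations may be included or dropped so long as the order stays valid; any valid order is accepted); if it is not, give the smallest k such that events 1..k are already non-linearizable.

after step 1 (#1 push(53)): stack <53>
after step 2 (#4 pop() → 53): stack <>
after step 3 (#2 pop() → empty): stack <>
after step 4 (#3 push(55)): stack <55>
after step 5 (#5 push(54)): stack <55,54>
after step 6 (#6 push(10)): stack <55,54,10>
after step 7 (#7 push(73)): stack <55,54,10,73>

linearizable — witness: #1; #4; #2; #3; #5; #6; #7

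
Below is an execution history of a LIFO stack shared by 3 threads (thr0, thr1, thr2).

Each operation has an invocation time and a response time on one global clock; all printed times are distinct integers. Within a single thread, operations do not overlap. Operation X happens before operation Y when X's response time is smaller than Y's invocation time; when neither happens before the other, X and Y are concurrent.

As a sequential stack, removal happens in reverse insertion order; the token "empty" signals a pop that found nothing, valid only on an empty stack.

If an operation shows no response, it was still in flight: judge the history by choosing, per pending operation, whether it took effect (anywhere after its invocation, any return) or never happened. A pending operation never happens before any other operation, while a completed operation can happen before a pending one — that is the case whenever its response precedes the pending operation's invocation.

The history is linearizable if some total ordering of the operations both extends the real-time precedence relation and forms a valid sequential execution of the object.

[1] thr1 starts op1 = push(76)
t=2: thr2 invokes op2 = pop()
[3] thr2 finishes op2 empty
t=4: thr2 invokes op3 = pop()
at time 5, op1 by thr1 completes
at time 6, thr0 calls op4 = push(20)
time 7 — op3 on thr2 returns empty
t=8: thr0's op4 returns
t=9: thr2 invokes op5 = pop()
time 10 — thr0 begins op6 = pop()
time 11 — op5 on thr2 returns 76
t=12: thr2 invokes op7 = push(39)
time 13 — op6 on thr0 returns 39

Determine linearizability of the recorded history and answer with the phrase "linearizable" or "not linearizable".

the violation lands at event 13, op6's response at time 13: events 1..12 linearize, events 1..13 do not
checked exhaustively: 10 real-time-consistent orders of 6 completed operations, zero legal LIFO stack replays
no completion choice of the 1 pending operation (op7) rescues it — every subset was tried
one such order, op1, op2, op3, op4, op5, op6 (pending dropped), breaks at step 2 where op2 pop() → empty is illegal
one such order, op1, op2, op3, op4, op6, op5 (pending dropped), breaks at step 2 where op2 pop() → empty is illegal

not linearizable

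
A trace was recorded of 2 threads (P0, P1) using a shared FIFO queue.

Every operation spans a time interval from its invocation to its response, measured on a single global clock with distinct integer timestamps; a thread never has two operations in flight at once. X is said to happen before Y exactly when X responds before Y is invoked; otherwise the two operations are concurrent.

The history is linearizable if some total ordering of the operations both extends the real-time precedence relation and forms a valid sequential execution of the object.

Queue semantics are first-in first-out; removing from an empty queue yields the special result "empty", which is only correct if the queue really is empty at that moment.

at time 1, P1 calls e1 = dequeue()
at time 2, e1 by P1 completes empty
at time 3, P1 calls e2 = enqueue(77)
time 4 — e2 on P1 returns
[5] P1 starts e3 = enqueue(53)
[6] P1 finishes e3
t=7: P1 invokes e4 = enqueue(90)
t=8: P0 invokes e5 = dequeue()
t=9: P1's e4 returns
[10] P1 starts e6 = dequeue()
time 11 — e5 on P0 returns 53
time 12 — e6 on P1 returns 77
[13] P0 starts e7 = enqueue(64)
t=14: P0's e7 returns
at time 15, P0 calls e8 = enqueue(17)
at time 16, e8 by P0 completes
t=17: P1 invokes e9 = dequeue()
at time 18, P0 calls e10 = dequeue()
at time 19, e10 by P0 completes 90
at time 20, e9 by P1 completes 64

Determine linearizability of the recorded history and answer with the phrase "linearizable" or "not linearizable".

one valid linearization: e1, e2, e3, e4, e6, e5, e7, e8, e10, e9
1. e1 dequeue() → empty, leaving queue <>
2. e2 enqueue(77), leaving queue <77>
3. e3 enqueue(53), leaving queue <77,53>
4. e4 enqueue(90), leaving queue <77,53,90>
5. e6 dequeue() → 77, leaving queue <53,90>
6. e5 dequeue() → 53, leaving queue <90>
7. e7 enqueue(64), leaving queue <90,64>
8. e8 enqueue(17), leaving queue <90,64,17>
9. e10 dequeue() → 90, leaving queue <64,17>
10. e9 dequeue() → 64, leaving queue <17>

linearizable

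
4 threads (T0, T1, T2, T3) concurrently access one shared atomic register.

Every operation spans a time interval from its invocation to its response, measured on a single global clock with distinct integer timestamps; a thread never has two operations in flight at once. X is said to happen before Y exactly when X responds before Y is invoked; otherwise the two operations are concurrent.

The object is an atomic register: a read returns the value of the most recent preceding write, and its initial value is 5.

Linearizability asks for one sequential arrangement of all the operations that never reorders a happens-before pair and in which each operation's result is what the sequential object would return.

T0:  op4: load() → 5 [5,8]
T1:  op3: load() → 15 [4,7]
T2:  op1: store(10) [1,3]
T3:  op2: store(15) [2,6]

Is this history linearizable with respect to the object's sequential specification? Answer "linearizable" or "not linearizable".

not linearizable

events 1..7 are fine; event 8 — the response of op4 at time 8 — makes the prefix non-linearizable
no legal order exists: 8 real-time-consistent candidates over 4 completed atomic register operations, all rejected
e.g. op1, op2, op3, op4: illegal at step 4, since op4 load() → 5 cannot apply there
e.g. op1, op2, op4, op3: illegal at step 3, since op4 load() → 5 cannot apply there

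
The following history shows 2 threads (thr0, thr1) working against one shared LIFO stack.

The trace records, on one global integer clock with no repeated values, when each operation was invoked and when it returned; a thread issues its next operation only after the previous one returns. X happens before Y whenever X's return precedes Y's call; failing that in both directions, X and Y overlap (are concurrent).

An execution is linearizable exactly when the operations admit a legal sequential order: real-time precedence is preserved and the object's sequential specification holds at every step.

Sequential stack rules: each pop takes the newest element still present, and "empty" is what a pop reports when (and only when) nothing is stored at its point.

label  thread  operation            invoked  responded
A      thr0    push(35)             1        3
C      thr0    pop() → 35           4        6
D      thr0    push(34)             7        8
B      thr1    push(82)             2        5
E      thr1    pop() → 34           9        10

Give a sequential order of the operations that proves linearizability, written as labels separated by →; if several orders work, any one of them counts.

A → C → B → D → E

after step 1 (A push(35)): stack <35>
after step 2 (C pop() → 35): stack <>
after step 3 (B push(82)): stack <82>
after step 4 (D push(34)): stack <82,34>
after step 5 (E pop() → 34): stack <82>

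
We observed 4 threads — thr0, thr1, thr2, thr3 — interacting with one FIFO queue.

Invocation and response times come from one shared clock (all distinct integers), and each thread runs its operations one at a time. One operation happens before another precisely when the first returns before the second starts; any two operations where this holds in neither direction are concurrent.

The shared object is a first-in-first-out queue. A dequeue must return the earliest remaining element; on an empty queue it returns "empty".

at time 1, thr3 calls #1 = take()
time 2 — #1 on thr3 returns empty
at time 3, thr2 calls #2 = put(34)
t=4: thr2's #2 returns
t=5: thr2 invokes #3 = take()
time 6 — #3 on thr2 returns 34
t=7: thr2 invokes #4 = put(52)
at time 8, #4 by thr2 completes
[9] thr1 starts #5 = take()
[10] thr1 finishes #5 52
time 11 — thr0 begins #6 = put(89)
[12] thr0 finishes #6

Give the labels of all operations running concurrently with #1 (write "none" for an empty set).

none

#1 runs from 1 to 2; window-overlapping ops are concurrent
#2 [3,4]: after
#3 [5,6]: after
#4 [7,8]: after
#5 [9,10]: after
#6 [11,12]: after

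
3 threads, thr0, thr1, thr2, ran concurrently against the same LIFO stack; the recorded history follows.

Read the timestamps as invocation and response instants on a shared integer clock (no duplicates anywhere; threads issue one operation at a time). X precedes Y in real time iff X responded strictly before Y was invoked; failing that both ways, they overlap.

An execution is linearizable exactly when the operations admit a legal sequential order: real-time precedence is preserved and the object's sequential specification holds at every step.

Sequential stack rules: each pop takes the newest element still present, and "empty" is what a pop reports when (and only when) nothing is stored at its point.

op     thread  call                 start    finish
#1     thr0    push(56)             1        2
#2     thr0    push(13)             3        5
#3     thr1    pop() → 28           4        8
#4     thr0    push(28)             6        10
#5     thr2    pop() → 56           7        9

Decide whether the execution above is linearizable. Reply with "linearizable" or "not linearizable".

not linearizable

already the first 9 events (up to #5's response at time 9) admit no linearization; the first 8 still do
every one of the 3 real-time-consistent orders over 4 completed LIFO stack ops fails the sequential spec
include/drop combinations of the 1 pending operation (#4) were all tried; none helps
for example #1, #2, #3, #5 (pending dropped) fails at step 3: #3 pop() → 28 is not legal there
for example #1, #2, #5, #3 (pending dropped) fails at step 3: #5 pop() → 56 is not legal there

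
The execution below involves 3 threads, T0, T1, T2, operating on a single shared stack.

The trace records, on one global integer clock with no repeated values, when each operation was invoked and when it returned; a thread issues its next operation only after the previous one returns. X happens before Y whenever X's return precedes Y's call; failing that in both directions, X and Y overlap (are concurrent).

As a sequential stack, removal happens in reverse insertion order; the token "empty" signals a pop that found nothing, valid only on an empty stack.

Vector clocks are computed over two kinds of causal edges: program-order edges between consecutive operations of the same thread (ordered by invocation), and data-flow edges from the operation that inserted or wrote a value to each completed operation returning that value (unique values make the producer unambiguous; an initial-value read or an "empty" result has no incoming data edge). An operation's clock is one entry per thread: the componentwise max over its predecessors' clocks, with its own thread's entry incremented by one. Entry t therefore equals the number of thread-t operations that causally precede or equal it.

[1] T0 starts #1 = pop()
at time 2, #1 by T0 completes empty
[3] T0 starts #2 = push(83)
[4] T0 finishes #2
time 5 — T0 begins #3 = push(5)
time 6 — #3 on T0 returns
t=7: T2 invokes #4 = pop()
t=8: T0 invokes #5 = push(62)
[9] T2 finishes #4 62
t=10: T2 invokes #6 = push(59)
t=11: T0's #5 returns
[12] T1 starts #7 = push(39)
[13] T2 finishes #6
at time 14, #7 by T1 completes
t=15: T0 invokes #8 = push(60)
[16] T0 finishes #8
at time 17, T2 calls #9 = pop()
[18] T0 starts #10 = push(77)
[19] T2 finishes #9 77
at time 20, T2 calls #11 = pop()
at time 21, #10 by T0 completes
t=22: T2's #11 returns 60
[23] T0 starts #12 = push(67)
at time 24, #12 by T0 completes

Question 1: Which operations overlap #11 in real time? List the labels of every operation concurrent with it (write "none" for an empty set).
#10

concurrent with #11 ([20,22]): every op whose interval crosses 20..22
#1 [1,2]: before
#2 [3,4]: before
#3 [5,6]: before
#4 [7,9]: before
#5 [8,11]: before
#6 [10,13]: before
#7 [12,14]: before
#8 [15,16]: before
#9 [17,19]: before
#10 [18,21]: concurrent
#12 [23,24]: after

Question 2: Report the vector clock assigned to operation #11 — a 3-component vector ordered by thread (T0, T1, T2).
(6, 0, 4)

invoked at 12, #7 has no predecessors; its own T1 bump gives (0, 1, 0)
invoked at 1, #1 has no predecessors; its own T0 bump gives (1, 0, 0)
merge at #2 (invoked 3): VC(#1)=(1, 0, 0), own-thread bump on T0 → (2, 0, 0)
merge at #3 (invoked 5): VC(#2)=(2, 0, 0), own-thread bump on T0 → (3, 0, 0)
merge at #5 (invoked 8): VC(#3)=(3, 0, 0), own-thread bump on T0 → (4, 0, 0)
merge at #4 (invoked 7): VC(#5)=(4, 0, 0), own-thread bump on T2 → (4, 0, 1)
merge at #8 (invoked 15): VC(#5)=(4, 0, 0), own-thread bump on T0 → (5, 0, 0)
merge at #6 (invoked 10): VC(#4)=(4, 0, 1), own-thread bump on T2 → (4, 0, 2)
merge at #10 (invoked 18): VC(#8)=(5, 0, 0), own-thread bump on T0 → (6, 0, 0)
merge at #12 (invoked 23): VC(#10)=(6, 0, 0), own-thread bump on T0 → (7, 0, 0)
merge at #9 (invoked 17): VC(#6)=(4, 0, 2), VC(#10)=(6, 0, 0), own-thread bump on T2 → (6, 0, 3)
merge at #11 (invoked 20): VC(#8)=(5, 0, 0), VC(#9)=(6, 0, 3), own-thread bump on T2 → (6, 0, 4)
target: VC(#11) = (6, 0, 4)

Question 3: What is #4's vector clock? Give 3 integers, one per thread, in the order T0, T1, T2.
(4, 0, 1)

#7 (invocation 12): nothing precedes it; T1's component alone gives (0, 1, 0)
#1 (invocation 1): nothing precedes it; T0's component alone gives (1, 0, 0)
VC(#2, invoked at 3): max of VC(#1)=(1, 0, 0), then +1 on thread T0 → (2, 0, 0)
VC(#3, invoked at 5): max of VC(#2)=(2, 0, 0), then +1 on thread T0 → (3, 0, 0)
VC(#5, invoked at 8): max of VC(#3)=(3, 0, 0), then +1 on thread T0 → (4, 0, 0)
VC(#4, invoked at 7): max of VC(#5)=(4, 0, 0), then +1 on thread T2 → (4, 0, 1)
VC(#8, invoked at 15): max of VC(#5)=(4, 0, 0), then +1 on thread T0 → (5, 0, 0)
VC(#6, invoked at 10): max of VC(#4)=(4, 0, 1), then +1 on thread T2 → (4, 0, 2)
VC(#10, invoked at 18): max of VC(#8)=(5, 0, 0), then +1 on thread T0 → (6, 0, 0)
VC(#12, invoked at 23): max of VC(#10)=(6, 0, 0), then +1 on thread T0 → (7, 0, 0)
VC(#9, invoked at 17): max of VC(#6)=(4, 0, 2), VC(#10)=(6, 0, 0), then +1 on thread T2 → (6, 0, 3)
VC(#11, invoked at 20): max of VC(#8)=(5, 0, 0), VC(#9)=(6, 0, 3), then +1 on thread T2 → (6, 0, 4)
target: VC(#4) = (4, 0, 1)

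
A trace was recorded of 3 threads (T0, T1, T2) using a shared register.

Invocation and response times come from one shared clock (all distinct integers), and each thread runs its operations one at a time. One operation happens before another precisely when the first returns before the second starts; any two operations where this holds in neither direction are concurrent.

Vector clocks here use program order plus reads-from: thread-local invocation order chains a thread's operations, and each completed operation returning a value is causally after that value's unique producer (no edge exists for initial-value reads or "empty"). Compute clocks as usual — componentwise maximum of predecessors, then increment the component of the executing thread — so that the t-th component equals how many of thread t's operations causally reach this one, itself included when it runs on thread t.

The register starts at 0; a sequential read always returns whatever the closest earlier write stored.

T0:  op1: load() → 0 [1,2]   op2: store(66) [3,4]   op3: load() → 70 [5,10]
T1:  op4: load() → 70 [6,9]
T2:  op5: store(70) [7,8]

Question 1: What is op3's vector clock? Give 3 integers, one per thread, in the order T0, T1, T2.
invoked at 7, op5 has no predecessors; its own T2 bump gives (0, 0, 1)
invoked at 1, op1 has no predecessors; its own T0 bump gives (1, 0, 0)
merge at op4 (invoked 6): VC(op5)=(0, 0, 1), own-thread bump on T1 → (0, 1, 1)
merge at op2 (invoked 3): VC(op1)=(1, 0, 0), own-thread bump on T0 → (2, 0, 0)
merge at op3 (invoked 5): VC(op2)=(2, 0, 0), VC(op5)=(0, 0, 1), own-thread bump on T0 → (3, 0, 1)
target: VC(op3) = (3, 0, 1)

(3, 0, 1)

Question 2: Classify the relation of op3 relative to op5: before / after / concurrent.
op3 spans [5,10], op5 spans [7,8]
the intervals overlap in both directions

concurrent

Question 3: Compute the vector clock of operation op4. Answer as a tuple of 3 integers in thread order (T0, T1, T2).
no predecessors for op5 (invoked 7): T2 increments from zero → (0, 0, 1)
no predecessors for op1 (invoked 1): T0 increments from zero → (1, 0, 0)
op4 (invocation 6): componentwise max over VC(op5)=(0, 0, 1), +1 at T1, giving (0, 1, 1)
op2 (invocation 3): componentwise max over VC(op1)=(1, 0, 0), +1 at T0, giving (2, 0, 0)
op3 (invocation 5): componentwise max over VC(op2)=(2, 0, 0), VC(op5)=(0, 0, 1), +1 at T0, giving (3, 0, 1)
target: VC(op4) = (0, 1, 1)

(0, 1, 1)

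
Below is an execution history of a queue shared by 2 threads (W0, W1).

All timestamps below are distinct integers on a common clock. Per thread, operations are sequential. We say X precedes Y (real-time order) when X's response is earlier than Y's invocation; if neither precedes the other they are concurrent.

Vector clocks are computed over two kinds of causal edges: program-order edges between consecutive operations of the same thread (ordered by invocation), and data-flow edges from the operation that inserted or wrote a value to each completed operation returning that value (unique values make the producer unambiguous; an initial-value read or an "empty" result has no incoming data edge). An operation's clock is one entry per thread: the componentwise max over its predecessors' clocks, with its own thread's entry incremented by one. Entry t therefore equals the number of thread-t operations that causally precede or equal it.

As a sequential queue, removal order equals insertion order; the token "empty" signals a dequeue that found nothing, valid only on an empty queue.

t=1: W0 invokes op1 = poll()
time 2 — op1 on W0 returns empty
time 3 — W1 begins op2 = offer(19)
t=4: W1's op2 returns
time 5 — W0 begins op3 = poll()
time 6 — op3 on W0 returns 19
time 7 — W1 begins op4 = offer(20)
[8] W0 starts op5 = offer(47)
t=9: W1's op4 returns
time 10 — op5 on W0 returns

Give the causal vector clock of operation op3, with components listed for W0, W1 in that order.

(2, 1)

no predecessors for op2 (invoked 3): W1 increments from zero → (0, 1)
no predecessors for op1 (invoked 1): W0 increments from zero → (1, 0)
VC(op4, invoked at 7): max of VC(op2)=(0, 1), then +1 on thread W1 → (0, 2)
VC(op3, invoked at 5): max of VC(op1)=(1, 0), VC(op2)=(0, 1), then +1 on thread W0 → (2, 1)
VC(op5, invoked at 8): max of VC(op3)=(2, 1), then +1 on thread W0 → (3, 1)
target: VC(op3) = (2, 1)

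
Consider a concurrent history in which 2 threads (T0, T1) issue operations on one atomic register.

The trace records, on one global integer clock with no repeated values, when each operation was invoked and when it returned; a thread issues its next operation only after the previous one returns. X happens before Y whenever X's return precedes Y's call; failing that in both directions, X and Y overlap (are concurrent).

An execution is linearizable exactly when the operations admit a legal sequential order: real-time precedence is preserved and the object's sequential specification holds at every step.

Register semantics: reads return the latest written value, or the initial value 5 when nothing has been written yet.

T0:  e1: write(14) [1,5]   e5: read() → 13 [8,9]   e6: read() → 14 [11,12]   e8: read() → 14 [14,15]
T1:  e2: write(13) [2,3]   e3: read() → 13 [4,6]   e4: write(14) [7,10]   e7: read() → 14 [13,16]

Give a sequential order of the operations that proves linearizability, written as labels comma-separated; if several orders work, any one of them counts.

after step 1 (e1 write(14)): value 14
after step 2 (e2 write(13)): value 13
after step 3 (e3 read() → 13): value 13
after step 4 (e5 read() → 13): value 13
after step 5 (e4 write(14)): value 14
after step 6 (e6 read() → 14): value 14
after step 7 (e7 read() → 14): value 14
after step 8 (e8 read() → 14): value 14

e1, e2, e3, e5, e4, e6, e7, e8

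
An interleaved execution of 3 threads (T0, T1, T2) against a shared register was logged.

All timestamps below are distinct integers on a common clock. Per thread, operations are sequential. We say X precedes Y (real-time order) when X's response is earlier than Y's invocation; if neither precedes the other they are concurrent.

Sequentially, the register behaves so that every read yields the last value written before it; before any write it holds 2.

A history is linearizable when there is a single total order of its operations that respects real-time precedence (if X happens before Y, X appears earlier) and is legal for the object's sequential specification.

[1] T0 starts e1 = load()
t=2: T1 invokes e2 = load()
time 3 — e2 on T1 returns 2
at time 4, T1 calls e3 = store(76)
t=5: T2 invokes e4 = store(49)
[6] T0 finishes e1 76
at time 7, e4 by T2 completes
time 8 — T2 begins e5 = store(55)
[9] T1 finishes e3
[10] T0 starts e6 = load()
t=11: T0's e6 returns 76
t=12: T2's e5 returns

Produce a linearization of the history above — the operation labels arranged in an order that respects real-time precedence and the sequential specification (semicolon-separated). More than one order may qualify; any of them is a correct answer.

e2; e4; e3; e1; e6; e5

after step 1 (e2 load() → 2): value 2
after step 2 (e4 store(49)): value 49
after step 3 (e3 store(76)): value 76
after step 4 (e1 load() → 76): value 76
after step 5 (e6 load() → 76): value 76
after step 6 (e5 store(55)): value 55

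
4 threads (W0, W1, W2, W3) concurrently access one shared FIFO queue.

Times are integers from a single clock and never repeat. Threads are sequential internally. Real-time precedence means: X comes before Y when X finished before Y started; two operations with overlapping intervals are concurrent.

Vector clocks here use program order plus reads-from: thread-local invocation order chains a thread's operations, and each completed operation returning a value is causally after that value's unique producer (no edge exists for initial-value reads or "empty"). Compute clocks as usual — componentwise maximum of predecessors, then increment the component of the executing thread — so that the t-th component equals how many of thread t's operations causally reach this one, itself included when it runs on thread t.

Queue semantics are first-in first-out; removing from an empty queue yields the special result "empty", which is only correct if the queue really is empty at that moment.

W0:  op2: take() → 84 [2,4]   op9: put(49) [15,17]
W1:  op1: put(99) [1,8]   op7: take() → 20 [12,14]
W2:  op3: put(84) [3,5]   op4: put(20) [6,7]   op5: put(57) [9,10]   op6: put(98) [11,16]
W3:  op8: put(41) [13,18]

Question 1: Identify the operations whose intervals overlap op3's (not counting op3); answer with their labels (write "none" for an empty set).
Answer: op1, op2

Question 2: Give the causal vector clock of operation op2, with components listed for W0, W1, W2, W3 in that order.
Answer: (1, 0, 1, 0)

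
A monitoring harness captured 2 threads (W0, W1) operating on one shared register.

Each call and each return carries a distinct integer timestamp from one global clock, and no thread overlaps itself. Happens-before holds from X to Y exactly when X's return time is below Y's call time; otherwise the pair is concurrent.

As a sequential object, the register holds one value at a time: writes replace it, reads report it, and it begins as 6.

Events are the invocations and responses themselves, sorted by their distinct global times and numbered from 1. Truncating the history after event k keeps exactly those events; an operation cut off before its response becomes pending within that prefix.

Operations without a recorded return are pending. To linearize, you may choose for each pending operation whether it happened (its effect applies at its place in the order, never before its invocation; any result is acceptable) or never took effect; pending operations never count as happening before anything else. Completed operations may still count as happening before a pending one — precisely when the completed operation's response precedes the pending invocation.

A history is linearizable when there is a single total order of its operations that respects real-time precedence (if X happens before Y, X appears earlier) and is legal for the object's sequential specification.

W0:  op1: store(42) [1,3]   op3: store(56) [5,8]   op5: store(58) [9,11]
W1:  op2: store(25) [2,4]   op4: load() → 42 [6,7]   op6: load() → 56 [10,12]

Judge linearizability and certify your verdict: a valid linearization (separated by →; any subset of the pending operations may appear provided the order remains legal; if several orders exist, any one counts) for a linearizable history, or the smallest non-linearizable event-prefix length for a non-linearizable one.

1. op2 store(25), leaving value 25
2. op1 store(42), leaving value 42
3. op4 load() → 42, leaving value 42
4. op3 store(56), leaving value 56
5. op6 load() → 56, leaving value 56
6. op5 store(58), leaving value 58

linearizable — witness: op2 → op1 → op4 → op3 → op6 → op5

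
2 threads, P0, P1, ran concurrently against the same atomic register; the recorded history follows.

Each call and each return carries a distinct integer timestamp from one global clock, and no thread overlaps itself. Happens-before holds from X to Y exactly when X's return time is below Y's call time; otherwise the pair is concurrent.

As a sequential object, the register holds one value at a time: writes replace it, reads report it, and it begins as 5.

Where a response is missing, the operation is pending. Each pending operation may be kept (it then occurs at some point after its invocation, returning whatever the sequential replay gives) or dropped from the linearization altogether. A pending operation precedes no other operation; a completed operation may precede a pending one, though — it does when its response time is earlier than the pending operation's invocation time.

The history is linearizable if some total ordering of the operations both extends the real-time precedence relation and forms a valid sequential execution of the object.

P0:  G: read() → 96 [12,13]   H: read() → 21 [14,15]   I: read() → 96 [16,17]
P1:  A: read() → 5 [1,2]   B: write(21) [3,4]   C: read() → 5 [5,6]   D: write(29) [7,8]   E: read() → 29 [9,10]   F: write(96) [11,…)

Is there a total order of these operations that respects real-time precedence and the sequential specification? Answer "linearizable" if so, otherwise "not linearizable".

not linearizable

events 1..5 are fine; event 6 — the response of C at time 6 — makes the prefix non-linearizable
the sole real-time-consistent order of 3 completed operations fails the atomic register replay
e.g. A, B, C: illegal at step 3, since C read() → 5 cannot apply there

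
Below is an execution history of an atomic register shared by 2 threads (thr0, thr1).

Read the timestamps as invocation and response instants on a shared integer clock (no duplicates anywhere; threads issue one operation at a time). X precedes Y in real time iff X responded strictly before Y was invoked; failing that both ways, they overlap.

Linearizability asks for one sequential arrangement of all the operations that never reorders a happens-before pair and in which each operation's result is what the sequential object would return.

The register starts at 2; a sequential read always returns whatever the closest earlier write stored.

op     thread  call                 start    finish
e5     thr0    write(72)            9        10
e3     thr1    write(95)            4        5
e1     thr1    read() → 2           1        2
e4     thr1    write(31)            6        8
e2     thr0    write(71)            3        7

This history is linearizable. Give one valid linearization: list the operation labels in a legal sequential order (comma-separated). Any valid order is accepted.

1. e1 read() → 2, leaving value 2
2. e2 write(71), leaving value 71
3. e3 write(95), leaving value 95
4. e4 write(31), leaving value 31
5. e5 write(72), leaving value 72

e1, e2, e3, e4, e5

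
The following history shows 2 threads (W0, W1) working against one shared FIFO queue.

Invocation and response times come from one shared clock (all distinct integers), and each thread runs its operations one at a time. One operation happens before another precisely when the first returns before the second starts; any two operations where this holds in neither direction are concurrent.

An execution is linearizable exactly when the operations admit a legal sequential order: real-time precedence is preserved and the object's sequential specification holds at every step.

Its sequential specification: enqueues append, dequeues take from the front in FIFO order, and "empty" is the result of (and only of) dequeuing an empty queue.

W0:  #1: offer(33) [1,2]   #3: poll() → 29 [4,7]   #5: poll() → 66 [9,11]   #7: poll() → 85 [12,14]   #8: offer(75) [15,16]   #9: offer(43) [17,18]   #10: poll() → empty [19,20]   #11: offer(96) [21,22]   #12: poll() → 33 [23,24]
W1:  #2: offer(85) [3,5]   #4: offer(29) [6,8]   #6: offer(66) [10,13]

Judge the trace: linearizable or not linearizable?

the violation lands at event 7, #3's response at time 7: events 1..6 linearize, events 1..7 do not
the 3 completed operations admit 2 real-time orders; each fails the FIFO queue replay
every completion of the 1 pending operation (#4) was checked; none linearizes
e.g. #1, #2, #3 (pending dropped): illegal at step 3, since #3 poll() → 29 cannot apply there
e.g. #1, #3, #2 (pending dropped): illegal at step 2, since #3 poll() → 29 cannot apply there

not linearizable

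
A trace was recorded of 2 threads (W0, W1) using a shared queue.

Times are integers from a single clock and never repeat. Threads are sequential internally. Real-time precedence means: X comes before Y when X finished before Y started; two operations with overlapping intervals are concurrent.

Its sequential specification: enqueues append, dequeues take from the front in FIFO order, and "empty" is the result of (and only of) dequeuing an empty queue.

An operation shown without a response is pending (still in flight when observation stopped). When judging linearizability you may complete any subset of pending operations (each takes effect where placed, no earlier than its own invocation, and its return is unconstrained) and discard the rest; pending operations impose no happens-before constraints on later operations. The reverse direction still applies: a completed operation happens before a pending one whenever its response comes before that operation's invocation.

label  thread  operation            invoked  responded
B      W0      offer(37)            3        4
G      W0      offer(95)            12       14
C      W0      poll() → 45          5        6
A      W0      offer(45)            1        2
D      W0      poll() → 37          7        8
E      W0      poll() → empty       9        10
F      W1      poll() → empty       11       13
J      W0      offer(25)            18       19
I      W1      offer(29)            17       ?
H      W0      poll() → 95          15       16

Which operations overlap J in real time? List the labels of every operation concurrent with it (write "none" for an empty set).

concurrent with J ([18,19]): every op whose interval crosses 18..19
A [1,2]: before
B [3,4]: before
C [5,6]: before
D [7,8]: before
E [9,10]: before
F [11,13]: before
G [12,14]: before
H [15,16]: before
I [17,…): concurrent

I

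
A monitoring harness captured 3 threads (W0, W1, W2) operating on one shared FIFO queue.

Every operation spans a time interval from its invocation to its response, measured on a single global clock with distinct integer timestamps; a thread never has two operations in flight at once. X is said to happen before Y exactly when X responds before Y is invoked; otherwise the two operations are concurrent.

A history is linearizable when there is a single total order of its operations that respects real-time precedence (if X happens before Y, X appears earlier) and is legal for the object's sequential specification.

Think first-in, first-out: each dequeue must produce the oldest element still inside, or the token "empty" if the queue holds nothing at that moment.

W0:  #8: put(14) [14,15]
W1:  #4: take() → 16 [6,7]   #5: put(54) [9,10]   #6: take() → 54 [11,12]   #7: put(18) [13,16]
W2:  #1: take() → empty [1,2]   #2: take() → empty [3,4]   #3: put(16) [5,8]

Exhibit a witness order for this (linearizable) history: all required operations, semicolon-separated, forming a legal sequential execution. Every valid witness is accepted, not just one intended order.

step 1: #1 take() → empty — queue <>
step 2: #2 take() → empty — queue <>
step 3: #3 put(16) — queue <16>
step 4: #4 take() → 16 — queue <>
step 5: #5 put(54) — queue <54>
step 6: #6 take() → 54 — queue <>
step 7: #7 put(18) — queue <18>
step 8: #8 put(14) — queue <18,14>

#1; #2; #3; #4; #5; #6; #7; #8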